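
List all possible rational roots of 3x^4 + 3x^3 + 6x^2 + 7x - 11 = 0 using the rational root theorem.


Rational root theorem: possible roots are ±p/q where:
  p divides the constant term (-11): p ∈ {1, 11}
  q divides the leading coefficient (3): q ∈ {1, 3}

All possible rational roots: -11, -11/3, -1, -1/3, 1/3, 1, 11/3, 11

-11, -11/3, -1, -1/3, 1/3, 1, 11/3, 11


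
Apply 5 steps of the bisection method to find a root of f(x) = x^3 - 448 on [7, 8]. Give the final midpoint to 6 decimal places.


f(x) = x^3 - 448
f(7) = -105 < 0
f(8) = 64 > 0

Step 1: midpoint = (7.000000 + 8.000000)/2 = 7.500000
  f(7.500000) = -26.125000
  f(mid) < 0, so root is in [7.500000, 8.000000]

Step 2: midpoint = (7.500000 + 8.000000)/2 = 7.750000
  f(7.750000) = 17.484375
  f(mid) > 0, so root is in [7.500000, 7.750000]

Step 3: midpoint = (7.500000 + 7.750000)/2 = 7.625000
  f(7.625000) = -4.677734
  f(mid) < 0, so root is in [7.625000, 7.750000]

Step 4: midpoint = (7.625000 + 7.750000)/2 = 7.687500
  f(7.687500) = 6.313232
  f(mid) > 0, so root is in [7.625000, 7.687500]

Step 5: midpoint = (7.625000 + 7.687500)/2 = 7.656250
  f(7.656250) = 0.795319
  f(mid) > 0, so root is in [7.625000, 7.656250]

midpoint = 7.656250


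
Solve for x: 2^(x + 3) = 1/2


Express both sides with the same base.
1/2 = 2^(-1)
Since the bases match, equate exponents: x + 3 = -1
So x = -1 - (3) = -4

x = -4


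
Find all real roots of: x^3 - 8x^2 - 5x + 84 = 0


Let p(x) = x^3 - 8x^2 - 5x + 84. By the rational root theorem (leading coefficient 1), any rational root is an integer divisor of 84: try ±1, ±2, ... in turn.
Test x = 1: value = 72 ≠ 0.
Test x = -1: value = 80 ≠ 0.
Test x = 2: value = 50 ≠ 0.
Test x = -2: value = 54 ≠ 0.
Test x = 3: value = 24 ≠ 0.
Test x = -3: value = 0 ✓, so (x + 3) is a factor.
Synthetic division by (x + 3): bring down 1; 1(-3) - 8 = -11; (-11)(-3) - 5 = 28; 28(-3) + 84 = 0 → quotient x^2 - 11x + 28, remainder 0.
Solve the quadratic x^2 - 11x + 28 = 0: discriminant = (-11)^2 - 4(1)(28) = 121 - 112 = 9.
sqrt(9) = 3, so x = (11 ± 3)/2: x = 7 or x = 4.

x = -3, x = 4, x = 7


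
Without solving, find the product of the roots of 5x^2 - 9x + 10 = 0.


By Vieta's formulas for ax^2 + bx + c = 0:
  Sum of roots = -b/a
  Product of roots = c/a

Here a = 5, b = -9, c = 10
Sum = -(-9)/5 = 9/5
Product = 10/5 = 2

Product = 2


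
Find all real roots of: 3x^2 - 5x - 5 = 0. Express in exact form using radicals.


Using the quadratic formula: x = (-b ± sqrt(b^2 - 4ac)) / (2a)
Here a = 3, b = -5, c = -5
Discriminant = b^2 - 4ac = (-5)^2 - 4(3)(-5) = 25 + 60 = 85
Since discriminant = 85 > 0, there are two real roots.
x = (5 ± sqrt(85)) / 6
Numerically: x ≈ 2.3699 or x ≈ -0.7033

x = (5 + sqrt(85)) / 6 or x = (5 - sqrt(85)) / 6


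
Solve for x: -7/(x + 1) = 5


Multiply both sides by (x + 1): -7 = 5(x + 1)
Distribute: -7 = 5x + 5
5x = -7 - 5 = -12
x = -12/5

x = -12/5


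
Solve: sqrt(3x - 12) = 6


Square both sides: 3x - 12 = 6^2 = 36
3x = 36 + 12 = 48
x = 16
Check: sqrt(3*16 - 12) = sqrt(36) = 6 ✓

x = 16


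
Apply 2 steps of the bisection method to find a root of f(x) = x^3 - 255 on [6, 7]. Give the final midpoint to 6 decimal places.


f(x) = x^3 - 255
f(6) = -39 < 0
f(7) = 88 > 0

Step 1: midpoint = (6.000000 + 7.000000)/2 = 6.500000
  f(6.500000) = 19.625000
  f(mid) > 0, so root is in [6.000000, 6.500000]

Step 2: midpoint = (6.000000 + 6.500000)/2 = 6.250000
  f(6.250000) = -10.859375
  f(mid) < 0, so root is in [6.250000, 6.500000]

midpoint = 6.250000


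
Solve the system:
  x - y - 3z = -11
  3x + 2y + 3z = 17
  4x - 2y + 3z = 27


Using Cramer's rule. Expand each determinant along the first row.
D  = 1*[2*3 - 3*(-2)] - (-1)*[3*3 - 3*4] + (-3)*[3*(-2) - 2*4]
  = 1*(12) - (-1)*(-3) + (-3)*(-14) = 51
Dx = (-11)*[2*3 - 3*(-2)] - (-1)*[17*3 - 3*27] + (-3)*[17*(-2) - 2*27]
  = (-11)*(12) - (-1)*(-30) + (-3)*(-88) = 102
Dy = 1*[17*3 - 3*27] - (-11)*[3*3 - 3*4] + (-3)*[3*27 - 17*4]
  = 1*(-30) - (-11)*(-3) + (-3)*(13) = -102
Dz = 1*[2*27 - 17*(-2)] - (-1)*[3*27 - 17*4] + (-11)*[3*(-2) - 2*4]
  = 1*(88) - (-1)*(13) + (-11)*(-14) = 255
x = Dx/D = 102/51 = 2, y = Dy/D = -102/51 = -2, z = Dz/D = 255/51 = 5
Check eq1: (1)(2) + (-1)(-2) + (-3)(5) = -11 = -11 ✓
Check eq2: (3)(2) + (2)(-2) + (3)(5) = 17 = 17 ✓
Check eq3: (4)(2) + (-2)(-2) + (3)(5) = 27 = 27 ✓

x = 2, y = -2, z = 5


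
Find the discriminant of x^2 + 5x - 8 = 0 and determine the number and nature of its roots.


For ax^2 + bx + c = 0, discriminant D = b^2 - 4ac
Here a = 1, b = 5, c = -8
D = (5)^2 - 4(1)(-8) = 25 + 32 = 57

D = 57 > 0 but not a perfect square
The equation has 2 distinct real irrational roots.

Discriminant = 57, 2 distinct real irrational roots


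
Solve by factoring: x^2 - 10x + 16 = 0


We need two numbers that multiply to 16 and add to -10.
Those numbers are -8 and -2 (since (-8) * (-2) = 16 and (-8) + (-2) = -10).
So x^2 - 10x + 16 = (x - 8)(x - 2) = 0
Setting each factor to zero: x = 8 or x = 2

x = 2, x = 8


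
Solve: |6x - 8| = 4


An absolute value equation |expr| = 4 gives two cases:
Case 1: 6x - 8 = 4
  6x = 12, so x = 2
Case 2: 6x - 8 = -4
  6x = 4, so x = 2/3

x = 2/3, x = 2


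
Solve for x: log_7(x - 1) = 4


Convert to exponential form: x - 1 = 7^4 = 2401
x = 2401 + 1 = 2402
Check: log_7(2402 - 1) = log_7(2401) = log_7(2401) = 4 ✓

x = 2402


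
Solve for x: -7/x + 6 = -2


Subtract 6 from both sides: -7/x = -8
Multiply both sides by x: -7 = -8 * x
Divide by -8: x = 7/8

x = 7/8


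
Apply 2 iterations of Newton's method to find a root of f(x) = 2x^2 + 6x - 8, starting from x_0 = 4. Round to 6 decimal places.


Newton's method: x_(n+1) = x_n - f(x_n)/f'(x_n)
f(x) = 2x^2 + 6x - 8
f'(x) = 4x + 6

Iteration 1:
  f(4.000000) = 48.000000
  f'(4.000000) = 22.000000
  x_1 = 4.000000 - (48.000000)/(22.000000) = 1.818182

Iteration 2:
  f(1.818182) = 9.520661
  f'(1.818182) = 13.272727
  x_2 = 1.818182 - (9.520661)/(13.272727) = 1.100872

x_2 = 1.100872


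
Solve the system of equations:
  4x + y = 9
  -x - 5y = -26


Using Cramer's rule:
Determinant D = (4)(-5) - (-1)(1) = -20 + 1 = -19
Dx = (9)(-5) - (-26)(1) = -45 + 26 = -19
Dy = (4)(-26) - (-1)(9) = -104 + 9 = -95
x = Dx/D = -19/-19 = 1
y = Dy/D = -95/-19 = 5

x = 1, y = 5


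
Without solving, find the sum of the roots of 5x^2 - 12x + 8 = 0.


By Vieta's formulas for ax^2 + bx + c = 0:
  Sum of roots = -b/a
  Product of roots = c/a

Here a = 5, b = -12, c = 8
Sum = -(-12)/5 = 12/5
Product = 8/5 = 8/5

Sum = 12/5


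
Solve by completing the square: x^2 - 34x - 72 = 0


Start: x^2 - 34x - 72 = 0
Move constant: x^2 - 34x = 72
Half of -34 is -17, squared is 289
Add 289 to both sides: x^2 - 34x + 289 = 361
(x - 17)^2 = 361
x - 17 = ±19
x = 17 + 19 = 36 or x = 17 - 19 = -2

x = -2, x = 36


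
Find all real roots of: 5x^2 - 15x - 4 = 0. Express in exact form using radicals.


Using the quadratic formula: x = (-b ± sqrt(b^2 - 4ac)) / (2a)
Here a = 5, b = -15, c = -4
Discriminant = b^2 - 4ac = (-15)^2 - 4(5)(-4) = 225 + 80 = 305
Since discriminant = 305 > 0, there are two real roots.
x = (15 ± sqrt(305)) / 10
Numerically: x ≈ 3.2464 or x ≈ -0.2464

x = (15 + sqrt(305)) / 10 or x = (15 - sqrt(305)) / 10


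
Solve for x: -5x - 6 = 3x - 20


Starting with: -5x - 6 = 3x - 20
Move all x terms to left: (-5 - 3)x = -20 + 6
Simplify: -8x = -14
Divide both sides by -8: x = 7/4

x = 7/4


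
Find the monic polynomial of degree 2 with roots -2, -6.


A monic polynomial with roots -2, -6 is:
p(x) = (x + 2)(x + 6)
After multiplying by (x + 2): x + 2
After multiplying by (x + 6): x^2 + 8x + 12

x^2 + 8x + 12


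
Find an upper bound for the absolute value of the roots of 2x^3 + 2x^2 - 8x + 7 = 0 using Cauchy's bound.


Cauchy's bound: all roots r satisfy |r| <= 1 + max(|a_i/a_n|) for i = 0,...,n-1
where a_n is the leading coefficient.

Coefficients: [2, 2, -8, 7]
Leading coefficient a_n = 2
Ratios |a_i/a_n|: 1, 4, 7/2
Maximum ratio: 4
Cauchy's bound: |r| <= 1 + 4 = 5

Upper bound = 5


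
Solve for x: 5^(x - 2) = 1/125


Express both sides with the same base.
1/125 = 5^(-3)
Since the bases match, equate exponents: x - 2 = -3
So x = -3 - (-2) = -1

x = -1


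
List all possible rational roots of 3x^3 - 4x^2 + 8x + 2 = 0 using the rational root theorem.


Rational root theorem: possible roots are ±p/q where:
  p divides the constant term (2): p ∈ {1, 2}
  q divides the leading coefficient (3): q ∈ {1, 3}

All possible rational roots: -2, -1, -2/3, -1/3, 1/3, 2/3, 1, 2

-2, -1, -2/3, -1/3, 1/3, 2/3, 1, 2


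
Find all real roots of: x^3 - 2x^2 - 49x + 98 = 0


Let p(x) = x^3 - 2x^2 - 49x + 98. By the rational root theorem (leading coefficient 1), any rational root is an integer divisor of 98: try ±1, ±2, ... in turn.
Test x = 1: value = 48 ≠ 0.
Test x = -1: value = 144 ≠ 0.
Test x = 2: value = 0 ✓, so (x - 2) is a factor.
Synthetic division by (x - 2): bring down 1; 1(2) - 2 = 0; 0(2) - 49 = -49; (-49)(2) + 98 = 0 → quotient x^2 - 49, remainder 0.
Solve the quadratic x^2 - 49 = 0: discriminant = 0^2 - 4(1)(-49) = 0 + 196 = 196.
sqrt(196) = 14, so x = (0 ± 14)/2: x = 7 or x = -7.

x = -7, x = 2, x = 7


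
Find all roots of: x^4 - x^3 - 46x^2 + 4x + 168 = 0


Let p(x) = x^4 - x^3 - 46x^2 + 4x + 168. By the rational root theorem (leading coefficient 1), any rational root is an integer divisor of 168: try ±1, ±2, ... in turn.
Test x = 1: value = 126 ≠ 0.
Test x = -1: value = 120 ≠ 0.
Test x = 2: value = 0 ✓, so (x - 2) is a factor.
Synthetic division by (x - 2): bring down 1; 1(2) - 1 = 1; 1(2) - 46 = -44; (-44)(2) + 4 = -84; (-84)(2) + 168 = 0 → quotient x^3 + x^2 - 44x - 84, remainder 0.
Continue with the quotient x^3 + x^2 - 44x - 84 (candidates must divide 84; re-test x = 2 first in case it repeats).
Test x = 2: value = -160 ≠ 0.
Test x = -2: value = 0 ✓, so (x + 2) is a factor.
Synthetic division by (x + 2): bring down 1; 1(-2) + 1 = -1; (-1)(-2) - 44 = -42; (-42)(-2) - 84 = 0 → quotient x^2 - x - 42, remainder 0.
Solve the quadratic x^2 - x - 42 = 0: discriminant = (-1)^2 - 4(1)(-42) = 1 + 168 = 169.
sqrt(169) = 13, so x = (1 ± 13)/2: x = 7 or x = -6.
Collecting all roots found:

x = -6, x = -2, x = 2, x = 7


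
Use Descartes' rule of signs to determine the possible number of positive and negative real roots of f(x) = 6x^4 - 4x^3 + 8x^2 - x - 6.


Descartes' rule of signs:

For positive roots, count sign changes in f(x) = 6x^4 - 4x^3 + 8x^2 - x - 6:
Signs of coefficients: +, -, +, -, -
Number of sign changes: 3
Possible positive real roots: 3, 1

For negative roots, examine f(-x) = 6x^4 + 4x^3 + 8x^2 + x - 6:
Signs of coefficients: +, +, +, +, -
Number of sign changes: 1
Possible negative real roots: 1

Positive roots: 3 or 1; Negative roots: 1


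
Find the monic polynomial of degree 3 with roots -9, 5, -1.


A monic polynomial with roots -9, 5, -1 is:
p(x) = (x + 9)(x - 5)(x + 1)
After multiplying by (x + 9): x + 9
After multiplying by (x - 5): x^2 + 4x - 45
After multiplying by (x + 1): x^3 + 5x^2 - 41x - 45

x^3 + 5x^2 - 41x - 45


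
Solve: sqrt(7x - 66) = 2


Square both sides: 7x - 66 = 2^2 = 4
7x = 4 + 66 = 70
x = 10
Check: sqrt(7*10 - 66) = sqrt(4) = 2 ✓

x = 10


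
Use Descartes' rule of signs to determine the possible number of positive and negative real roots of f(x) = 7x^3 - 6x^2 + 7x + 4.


Descartes' rule of signs:

For positive roots, count sign changes in f(x) = 7x^3 - 6x^2 + 7x + 4:
Signs of coefficients: +, -, +, +
Number of sign changes: 2
Possible positive real roots: 2, 0

For negative roots, examine f(-x) = -7x^3 - 6x^2 - 7x + 4:
Signs of coefficients: -, -, -, +
Number of sign changes: 1
Possible negative real roots: 1

Positive roots: 2 or 0; Negative roots: 1


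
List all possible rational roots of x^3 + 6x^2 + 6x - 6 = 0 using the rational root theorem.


Rational root theorem: possible roots are ±p/q where:
  p divides the constant term (-6): p ∈ {1, 2, 3, 6}
  q divides the leading coefficient (1): q ∈ {1}

All possible rational roots: -6, -3, -2, -1, 1, 2, 3, 6

-6, -3, -2, -1, 1, 2, 3, 6


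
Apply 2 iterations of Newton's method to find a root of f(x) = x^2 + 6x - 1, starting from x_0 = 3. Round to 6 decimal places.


Newton's method: x_(n+1) = x_n - f(x_n)/f'(x_n)
f(x) = x^2 + 6x - 1
f'(x) = 2x + 6

Iteration 1:
  f(3.000000) = 26.000000
  f'(3.000000) = 12.000000
  x_1 = 3.000000 - (26.000000)/(12.000000) = 0.833333

Iteration 2:
  f(0.833333) = 4.694444
  f'(0.833333) = 7.666667
  x_2 = 0.833333 - (4.694444)/(7.666667) = 0.221014

x_2 = 0.221014


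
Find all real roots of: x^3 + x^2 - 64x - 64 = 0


Let p(x) = x^3 + x^2 - 64x - 64. By the rational root theorem (leading coefficient 1), any rational root is an integer divisor of 64: try ±1, ±2, ... in turn.
Test x = 1: value = -126 ≠ 0.
Test x = -1: value = 0 ✓, so (x + 1) is a factor.
Synthetic division by (x + 1): bring down 1; 1(-1) + 1 = 0; 0(-1) - 64 = -64; (-64)(-1) - 64 = 0 → quotient x^2 - 64, remainder 0.
Solve the quadratic x^2 - 64 = 0: discriminant = 0^2 - 4(1)(-64) = 0 + 256 = 256.
sqrt(256) = 16, so x = (0 ± 16)/2: x = 8 or x = -8.

x = -8, x = -1, x = 8


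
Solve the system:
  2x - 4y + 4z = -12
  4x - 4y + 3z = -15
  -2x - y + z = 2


Using Cramer's rule. Expand each determinant along the first row.
D  = 2*[(-4)*1 - 3*(-1)] - (-4)*[4*1 - 3*(-2)] + 4*[4*(-1) - (-4)*(-2)]
  = 2*(-1) - (-4)*(10) + 4*(-12) = -10
Dx = (-12)*[(-4)*1 - 3*(-1)] - (-4)*[(-15)*1 - 3*2] + 4*[(-15)*(-1) - (-4)*2]
  = (-12)*(-1) - (-4)*(-21) + 4*(23) = 20
Dy = 2*[(-15)*1 - 3*2] - (-12)*[4*1 - 3*(-2)] + 4*[4*2 - (-15)*(-2)]
  = 2*(-21) - (-12)*(10) + 4*(-22) = -10
Dz = 2*[(-4)*2 - (-15)*(-1)] - (-4)*[4*2 - (-15)*(-2)] + (-12)*[4*(-1) - (-4)*(-2)]
  = 2*(-23) - (-4)*(-22) + (-12)*(-12) = 10
x = Dx/D = 20/-10 = -2, y = Dy/D = -10/-10 = 1, z = Dz/D = 10/-10 = -1
Check eq1: (2)(-2) + (-4)(1) + (4)(-1) = -12 = -12 ✓
Check eq2: (4)(-2) + (-4)(1) + (3)(-1) = -15 = -15 ✓
Check eq3: (-2)(-2) + (-1)(1) + (1)(-1) = 2 = 2 ✓

x = -2, y = 1, z = -1


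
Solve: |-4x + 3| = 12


An absolute value equation |expr| = 12 gives two cases:
Case 1: -4x + 3 = 12
  -4x = 9, so x = -9/4
Case 2: -4x + 3 = -12
  -4x = -15, so x = 15/4

x = -9/4, x = 15/4


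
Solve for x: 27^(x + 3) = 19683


Express both sides with the same base.
19683 = 27^3
Since the bases match, equate exponents: x + 3 = 3
So x = 3 - (3) = 0

x = 0


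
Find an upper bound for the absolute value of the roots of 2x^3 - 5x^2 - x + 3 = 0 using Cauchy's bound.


Cauchy's bound: all roots r satisfy |r| <= 1 + max(|a_i/a_n|) for i = 0,...,n-1
where a_n is the leading coefficient.

Coefficients: [2, -5, -1, 3]
Leading coefficient a_n = 2
Ratios |a_i/a_n|: 5/2, 1/2, 3/2
Maximum ratio: 5/2
Cauchy's bound: |r| <= 1 + 5/2 = 7/2

Upper bound = 7/2


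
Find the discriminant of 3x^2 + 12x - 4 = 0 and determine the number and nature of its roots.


For ax^2 + bx + c = 0, discriminant D = b^2 - 4ac
Here a = 3, b = 12, c = -4
D = (12)^2 - 4(3)(-4) = 144 + 48 = 192

D = 192 > 0 but not a perfect square
The equation has 2 distinct real irrational roots.

Discriminant = 192, 2 distinct real irrational roots


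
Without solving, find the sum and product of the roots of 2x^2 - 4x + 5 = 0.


By Vieta's formulas for ax^2 + bx + c = 0:
  Sum of roots = -b/a
  Product of roots = c/a

Here a = 2, b = -4, c = 5
Sum = -(-4)/2 = 2
Product = 5/2 = 5/2

Sum = 2, Product = 5/2


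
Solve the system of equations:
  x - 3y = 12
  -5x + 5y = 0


Using Cramer's rule:
Determinant D = (1)(5) - (-5)(-3) = 5 - 15 = -10
Dx = (12)(5) - (0)(-3) = 60 - 0 = 60
Dy = (1)(0) - (-5)(12) = 0 + 60 = 60
x = Dx/D = 60/-10 = -6
y = Dy/D = 60/-10 = -6

x = -6, y = -6


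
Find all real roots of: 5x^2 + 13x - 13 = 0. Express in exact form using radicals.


Using the quadratic formula: x = (-b ± sqrt(b^2 - 4ac)) / (2a)
Here a = 5, b = 13, c = -13
Discriminant = b^2 - 4ac = 13^2 - 4(5)(-13) = 169 + 260 = 429
Since discriminant = 429 > 0, there are two real roots.
x = (-13 ± sqrt(429)) / 10
Numerically: x ≈ 0.7712 or x ≈ -3.3712

x = (-13 + sqrt(429)) / 10 or x = (-13 - sqrt(429)) / 10


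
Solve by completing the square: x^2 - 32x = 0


Start: x^2 - 32x + 0 = 0
Move constant: x^2 - 32x = 0
Half of -32 is -16, squared is 256
Add 256 to both sides: x^2 - 32x + 256 = 256
(x - 16)^2 = 256
x - 16 = ±16
x = 16 + 16 = 32 or x = 16 - 16 = 0

x = 0, x = 32


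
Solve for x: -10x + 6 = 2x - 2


Starting with: -10x + 6 = 2x - 2
Move all x terms to left: (-10 - 2)x = -2 - 6
Simplify: -12x = -8
Divide both sides by -12: x = 2/3

x = 2/3


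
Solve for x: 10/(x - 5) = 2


Multiply both sides by (x - 5): 10 = 2(x - 5)
Distribute: 10 = 2x - 10
2x = 10 + 10 = 20
x = 10

x = 10


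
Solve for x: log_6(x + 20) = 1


Convert to exponential form: x + 20 = 6^1 = 6
x = 6 - 20 = -14
Check: log_6(-14 + 20) = log_6(6) = log_6(6) = 1 ✓

x = -14


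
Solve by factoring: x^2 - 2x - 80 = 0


We need two numbers that multiply to -80 and add to -2.
Those numbers are 8 and -10 (since 8 * (-10) = -80 and 8 + (-10) = -2).
So x^2 - 2x - 80 = (x + 8)(x - 10) = 0
Setting each factor to zero: x = -8 or x = 10

x = -8, x = 10


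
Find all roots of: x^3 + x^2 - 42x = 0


The constant term is 0, so x = 0 is a root. Factor out x:
  x^2 + x - 42 = 0
Solve the quadratic x^2 + x - 42 = 0: discriminant = 1^2 - 4(1)(-42) = 1 + 168 = 169.
sqrt(169) = 13, so x = (-1 ± 13)/2: x = 6 or x = -7.
Collecting all roots found:

x = -7, x = 0, x = 6


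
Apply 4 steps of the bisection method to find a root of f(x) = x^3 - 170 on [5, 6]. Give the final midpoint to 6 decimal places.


f(x) = x^3 - 170
f(5) = -45 < 0
f(6) = 46 > 0

Step 1: midpoint = (5.000000 + 6.000000)/2 = 5.500000
  f(5.500000) = -3.625000
  f(mid) < 0, so root is in [5.500000, 6.000000]

Step 2: midpoint = (5.500000 + 6.000000)/2 = 5.750000
  f(5.750000) = 20.109375
  f(mid) > 0, so root is in [5.500000, 5.750000]

Step 3: midpoint = (5.500000 + 5.750000)/2 = 5.625000
  f(5.625000) = 7.978516
  f(mid) > 0, so root is in [5.500000, 5.625000]

Step 4: midpoint = (5.500000 + 5.625000)/2 = 5.562500
  f(5.562500) = 2.111572
  f(mid) > 0, so root is in [5.500000, 5.562500]

midpoint = 5.562500


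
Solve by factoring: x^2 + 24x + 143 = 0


We need two numbers that multiply to 143 and add to 24.
Those numbers are 11 and 13 (since 11 * 13 = 143 and 11 + 13 = 24).
So x^2 + 24x + 143 = (x + 11)(x + 13) = 0
Setting each factor to zero: x = -11 or x = -13

x = -13, x = -11


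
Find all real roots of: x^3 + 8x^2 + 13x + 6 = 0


Let p(x) = x^3 + 8x^2 + 13x + 6. By the rational root theorem (leading coefficient 1), any rational root is an integer divisor of 6: try ±1, ±2, ... in turn.
Test x = 1: value = 28 ≠ 0.
Test x = -1: value = 0 ✓, so (x + 1) is a factor.
Synthetic division by (x + 1): bring down 1; 1(-1) + 8 = 7; 7(-1) + 13 = 6; 6(-1) + 6 = 0 → quotient x^2 + 7x + 6, remainder 0.
Solve the quadratic x^2 + 7x + 6 = 0: discriminant = 7^2 - 4(1)(6) = 49 - 24 = 25.
sqrt(25) = 5, so x = (-7 ± 5)/2: x = -1 or x = -6.

x = -6, x = -1 (multiplicity 2)


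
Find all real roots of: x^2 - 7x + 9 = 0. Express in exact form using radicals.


Using the quadratic formula: x = (-b ± sqrt(b^2 - 4ac)) / (2a)
Here a = 1, b = -7, c = 9
Discriminant = b^2 - 4ac = (-7)^2 - 4(1)(9) = 49 - 36 = 13
Since discriminant = 13 > 0, there are two real roots.
x = (7 ± sqrt(13)) / 2
Numerically: x ≈ 5.3028 or x ≈ 1.6972

x = (7 + sqrt(13)) / 2 or x = (7 - sqrt(13)) / 2


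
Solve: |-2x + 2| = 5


An absolute value equation |expr| = 5 gives two cases:
Case 1: -2x + 2 = 5
  -2x = 3, so x = -3/2
Case 2: -2x + 2 = -5
  -2x = -7, so x = 7/2

x = -3/2, x = 7/2


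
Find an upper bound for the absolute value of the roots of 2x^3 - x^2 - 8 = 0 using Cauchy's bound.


Cauchy's bound: all roots r satisfy |r| <= 1 + max(|a_i/a_n|) for i = 0,...,n-1
where a_n is the leading coefficient.

Coefficients: [2, -1, 0, -8]
Leading coefficient a_n = 2
Ratios |a_i/a_n|: 1/2, 0, 4
Maximum ratio: 4
Cauchy's bound: |r| <= 1 + 4 = 5

Upper bound = 5


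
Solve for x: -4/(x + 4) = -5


Multiply both sides by (x + 4): -4 = -5(x + 4)
Distribute: -4 = -5x - 20
-5x = -4 + 20 = 16
x = -16/5

x = -16/5


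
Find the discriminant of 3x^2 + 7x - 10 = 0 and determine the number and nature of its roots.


For ax^2 + bx + c = 0, discriminant D = b^2 - 4ac
Here a = 3, b = 7, c = -10
D = (7)^2 - 4(3)(-10) = 49 + 120 = 169

D = 169 > 0 and is a perfect square (sqrt = 13)
The equation has 2 distinct real rational roots.

Discriminant = 169, 2 distinct real rational roots


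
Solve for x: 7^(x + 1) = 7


Express both sides with the same base.
7 = 7^1
Since the bases match, equate exponents: x + 1 = 1
So x = 1 - (1) = 0

x = 0


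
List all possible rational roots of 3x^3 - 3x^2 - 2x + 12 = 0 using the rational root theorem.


Rational root theorem: possible roots are ±p/q where:
  p divides the constant term (12): p ∈ {1, 2, 3, 4, 6, 12}
  q divides the leading coefficient (3): q ∈ {1, 3}

All possible rational roots: -12, -6, -4, -3, -2, -4/3, -1, -2/3, -1/3, 1/3, 2/3, 1, 4/3, 2, 3, 4, 6, 12

-12, -6, -4, -3, -2, -4/3, -1, -2/3, -1/3, 1/3, 2/3, 1, 4/3, 2, 3, 4, 6, 12


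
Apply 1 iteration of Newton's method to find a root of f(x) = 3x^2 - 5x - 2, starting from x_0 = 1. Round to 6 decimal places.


Newton's method: x_(n+1) = x_n - f(x_n)/f'(x_n)
f(x) = 3x^2 - 5x - 2
f'(x) = 6x - 5

Iteration 1:
  f(1.000000) = -4.000000
  f'(1.000000) = 1.000000
  x_1 = 1.000000 - (-4.000000)/(1.000000) = 5.000000

x_1 = 5.000000


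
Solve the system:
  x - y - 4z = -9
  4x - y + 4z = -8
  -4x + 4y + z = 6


Using Cramer's rule. Expand each determinant along the first row.
D  = 1*[(-1)*1 - 4*4] - (-1)*[4*1 - 4*(-4)] + (-4)*[4*4 - (-1)*(-4)]
  = 1*(-17) - (-1)*(20) + (-4)*(12) = -45
Dx = (-9)*[(-1)*1 - 4*4] - (-1)*[(-8)*1 - 4*6] + (-4)*[(-8)*4 - (-1)*6]
  = (-9)*(-17) - (-1)*(-32) + (-4)*(-26) = 225
Dy = 1*[(-8)*1 - 4*6] - (-9)*[4*1 - 4*(-4)] + (-4)*[4*6 - (-8)*(-4)]
  = 1*(-32) - (-9)*(20) + (-4)*(-8) = 180
Dz = 1*[(-1)*6 - (-8)*4] - (-1)*[4*6 - (-8)*(-4)] + (-9)*[4*4 - (-1)*(-4)]
  = 1*(26) - (-1)*(-8) + (-9)*(12) = -90
x = Dx/D = 225/-45 = -5, y = Dy/D = 180/-45 = -4, z = Dz/D = -90/-45 = 2
Check eq1: (1)(-5) + (-1)(-4) + (-4)(2) = -9 = -9 ✓
Check eq2: (4)(-5) + (-1)(-4) + (4)(2) = -8 = -8 ✓
Check eq3: (-4)(-5) + (4)(-4) + (1)(2) = 6 = 6 ✓

x = -5, y = -4, z = 2


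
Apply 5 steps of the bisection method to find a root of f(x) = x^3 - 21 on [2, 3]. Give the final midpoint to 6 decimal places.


f(x) = x^3 - 21
f(2) = -13 < 0
f(3) = 6 > 0

Step 1: midpoint = (2.000000 + 3.000000)/2 = 2.500000
  f(2.500000) = -5.375000
  f(mid) < 0, so root is in [2.500000, 3.000000]

Step 2: midpoint = (2.500000 + 3.000000)/2 = 2.750000
  f(2.750000) = -0.203125
  f(mid) < 0, so root is in [2.750000, 3.000000]

Step 3: midpoint = (2.750000 + 3.000000)/2 = 2.875000
  f(2.875000) = 2.763672
  f(mid) > 0, so root is in [2.750000, 2.875000]

Step 4: midpoint = (2.750000 + 2.875000)/2 = 2.812500
  f(2.812500) = 1.247314
  f(mid) > 0, so root is in [2.750000, 2.812500]

Step 5: midpoint = (2.750000 + 2.812500)/2 = 2.781250
  f(2.781250) = 0.513947
  f(mid) > 0, so root is in [2.750000, 2.781250]

midpoint = 2.781250


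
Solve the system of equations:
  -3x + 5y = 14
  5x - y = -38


Using Cramer's rule:
Determinant D = (-3)(-1) - (5)(5) = 3 - 25 = -22
Dx = (14)(-1) - (-38)(5) = -14 + 190 = 176
Dy = (-3)(-38) - (5)(14) = 114 - 70 = 44
x = Dx/D = 176/-22 = -8
y = Dy/D = 44/-22 = -2

x = -8, y = -2


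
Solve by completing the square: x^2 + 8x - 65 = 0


Start: x^2 + 8x - 65 = 0
Move constant: x^2 + 8x = 65
Half of 8 is 4, squared is 16
Add 16 to both sides: x^2 + 8x + 16 = 81
(x + 4)^2 = 81
x + 4 = ±9
x = -4 + 9 = 5 or x = -4 - 9 = -13

x = -13, x = 5


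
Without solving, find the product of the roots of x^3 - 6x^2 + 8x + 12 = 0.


By Vieta's formulas for x^3 + bx^2 + cx + d = 0:
  r1 + r2 + r3 = -b/a = 6
  r1*r2 + r1*r3 + r2*r3 = c/a = 8
  r1*r2*r3 = -d/a = -12


Product = -12


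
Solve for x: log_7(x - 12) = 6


Convert to exponential form: x - 12 = 7^6 = 117649
x = 117649 + 12 = 117661
Check: log_7(117661 - 12) = log_7(117649) = log_7(117649) = 6 ✓

x = 117661


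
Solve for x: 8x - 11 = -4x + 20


Starting with: 8x - 11 = -4x + 20
Move all x terms to left: (8 + 4)x = 20 + 11
Simplify: 12x = 31
Divide both sides by 12: x = 31/12

x = 31/12


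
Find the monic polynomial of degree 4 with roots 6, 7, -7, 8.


A monic polynomial with roots 6, 7, -7, 8 is:
p(x) = (x - 6)(x - 7)(x + 7)(x - 8)
After multiplying by (x - 6): x - 6
After multiplying by (x - 7): x^2 - 13x + 42
After multiplying by (x + 7): x^3 - 6x^2 - 49x + 294
After multiplying by (x - 8): x^4 - 14x^3 - x^2 + 686x - 2352

x^4 - 14x^3 - x^2 + 686x - 2352


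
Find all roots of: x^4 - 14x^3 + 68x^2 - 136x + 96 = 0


Let p(x) = x^4 - 14x^3 + 68x^2 - 136x + 96. By the rational root theorem (leading coefficient 1), any rational root is an integer divisor of 96: try ±1, ±2, ... in turn.
Test x = 1: value = 15 ≠ 0.
Test x = -1: value = 315 ≠ 0.
Test x = 2: value = 0 ✓, so (x - 2) is a factor.
Synthetic division by (x - 2): bring down 1; 1(2) - 14 = -12; (-12)(2) + 68 = 44; 44(2) - 136 = -48; (-48)(2) + 96 = 0 → quotient x^3 - 12x^2 + 44x - 48, remainder 0.
Continue with the quotient x^3 - 12x^2 + 44x - 48 (candidates must divide 48; re-test x = 2 first in case it repeats).
Test x = 2: value = 0 ✓, so (x - 2) is a factor.
Synthetic division by (x - 2): bring down 1; 1(2) - 12 = -10; (-10)(2) + 44 = 24; 24(2) - 48 = 0 → quotient x^2 - 10x + 24, remainder 0.
Solve the quadratic x^2 - 10x + 24 = 0: discriminant = (-10)^2 - 4(1)(24) = 100 - 96 = 4.
sqrt(4) = 2, so x = (10 ± 2)/2: x = 6 or x = 4.
Collecting all roots found:

x = 2 (multiplicity 2), x = 4, x = 6


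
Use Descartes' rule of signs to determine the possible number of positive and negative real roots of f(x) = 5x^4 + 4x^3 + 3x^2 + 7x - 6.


Descartes' rule of signs:

For positive roots, count sign changes in f(x) = 5x^4 + 4x^3 + 3x^2 + 7x - 6:
Signs of coefficients: +, +, +, +, -
Number of sign changes: 1
Possible positive real roots: 1

For negative roots, examine f(-x) = 5x^4 - 4x^3 + 3x^2 - 7x - 6:
Signs of coefficients: +, -, +, -, -
Number of sign changes: 3
Possible negative real roots: 3, 1

Positive roots: 1; Negative roots: 3 or 1


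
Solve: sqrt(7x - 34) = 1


Square both sides: 7x - 34 = 1^2 = 1
7x = 1 + 34 = 35
x = 5
Check: sqrt(7*5 - 34) = sqrt(1) = 1 ✓

x = 5


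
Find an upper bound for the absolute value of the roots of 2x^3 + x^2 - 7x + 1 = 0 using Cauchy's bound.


Cauchy's bound: all roots r satisfy |r| <= 1 + max(|a_i/a_n|) for i = 0,...,n-1
where a_n is the leading coefficient.

Coefficients: [2, 1, -7, 1]
Leading coefficient a_n = 2
Ratios |a_i/a_n|: 1/2, 7/2, 1/2
Maximum ratio: 7/2
Cauchy's bound: |r| <= 1 + 7/2 = 9/2

Upper bound = 9/2


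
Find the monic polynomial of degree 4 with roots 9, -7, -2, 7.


A monic polynomial with roots 9, -7, -2, 7 is:
p(x) = (x - 9)(x + 7)(x + 2)(x - 7)
After multiplying by (x - 9): x - 9
After multiplying by (x + 7): x^2 - 2x - 63
After multiplying by (x + 2): x^3 - 67x - 126
After multiplying by (x - 7): x^4 - 7x^3 - 67x^2 + 343x + 882

x^4 - 7x^3 - 67x^2 + 343x + 882


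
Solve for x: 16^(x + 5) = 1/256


Express both sides with the same base.
1/256 = 16^(-2)
Since the bases match, equate exponents: x + 5 = -2
So x = -2 - (5) = -7

x = -7


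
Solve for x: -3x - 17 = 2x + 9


Starting with: -3x - 17 = 2x + 9
Move all x terms to left: (-3 - 2)x = 9 + 17
Simplify: -5x = 26
Divide both sides by -5: x = -26/5

x = -26/5


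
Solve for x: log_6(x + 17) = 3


Convert to exponential form: x + 17 = 6^3 = 216
x = 216 - 17 = 199
Check: log_6(199 + 17) = log_6(216) = log_6(216) = 3 ✓

x = 199


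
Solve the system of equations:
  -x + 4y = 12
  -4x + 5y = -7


Using Cramer's rule:
Determinant D = (-1)(5) - (-4)(4) = -5 + 16 = 11
Dx = (12)(5) - (-7)(4) = 60 + 28 = 88
Dy = (-1)(-7) - (-4)(12) = 7 + 48 = 55
x = Dx/D = 88/11 = 8
y = Dy/D = 55/11 = 5

x = 8, y = 5


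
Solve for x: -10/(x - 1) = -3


Multiply both sides by (x - 1): -10 = -3(x - 1)
Distribute: -10 = -3x + 3
-3x = -10 - 3 = -13
x = 13/3

x = 13/3


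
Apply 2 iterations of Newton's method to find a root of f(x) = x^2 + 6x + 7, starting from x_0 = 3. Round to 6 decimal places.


Newton's method: x_(n+1) = x_n - f(x_n)/f'(x_n)
f(x) = x^2 + 6x + 7
f'(x) = 2x + 6

Iteration 1:
  f(3.000000) = 34.000000
  f'(3.000000) = 12.000000
  x_1 = 3.000000 - (34.000000)/(12.000000) = 0.166667

Iteration 2:
  f(0.166667) = 8.027778
  f'(0.166667) = 6.333333
  x_2 = 0.166667 - (8.027778)/(6.333333) = -1.100877

x_2 = -1.100877


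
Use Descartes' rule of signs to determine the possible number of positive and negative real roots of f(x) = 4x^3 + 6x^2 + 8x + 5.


Descartes' rule of signs:

For positive roots, count sign changes in f(x) = 4x^3 + 6x^2 + 8x + 5:
Signs of coefficients: +, +, +, +
Number of sign changes: 0
Possible positive real roots: 0

For negative roots, examine f(-x) = -4x^3 + 6x^2 - 8x + 5:
Signs of coefficients: -, +, -, +
Number of sign changes: 3
Possible negative real roots: 3, 1

Positive roots: 0; Negative roots: 3 or 1


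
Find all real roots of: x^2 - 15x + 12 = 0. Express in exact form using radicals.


Using the quadratic formula: x = (-b ± sqrt(b^2 - 4ac)) / (2a)
Here a = 1, b = -15, c = 12
Discriminant = b^2 - 4ac = (-15)^2 - 4(1)(12) = 225 - 48 = 177
Since discriminant = 177 > 0, there are two real roots.
x = (15 ± sqrt(177)) / 2
Numerically: x ≈ 14.1521 or x ≈ 0.8479

x = (15 + sqrt(177)) / 2 or x = (15 - sqrt(177)) / 2


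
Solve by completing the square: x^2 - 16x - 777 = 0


Start: x^2 - 16x - 777 = 0
Move constant: x^2 - 16x = 777
Half of -16 is -8, squared is 64
Add 64 to both sides: x^2 - 16x + 64 = 841
(x - 8)^2 = 841
x - 8 = ±29
x = 8 + 29 = 37 or x = 8 - 29 = -21

x = -21, x = 37


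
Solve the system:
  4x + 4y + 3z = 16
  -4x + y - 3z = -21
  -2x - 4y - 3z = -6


Using Cramer's rule. Expand each determinant along the first row.
D  = 4*[1*(-3) - (-3)*(-4)] - 4*[(-4)*(-3) - (-3)*(-2)] + 3*[(-4)*(-4) - 1*(-2)]
  = 4*(-15) - 4*(6) + 3*(18) = -30
Dx = 16*[1*(-3) - (-3)*(-4)] - 4*[(-21)*(-3) - (-3)*(-6)] + 3*[(-21)*(-4) - 1*(-6)]
  = 16*(-15) - 4*(45) + 3*(90) = -150
Dy = 4*[(-21)*(-3) - (-3)*(-6)] - 16*[(-4)*(-3) - (-3)*(-2)] + 3*[(-4)*(-6) - (-21)*(-2)]
  = 4*(45) - 16*(6) + 3*(-18) = 30
Dz = 4*[1*(-6) - (-21)*(-4)] - 4*[(-4)*(-6) - (-21)*(-2)] + 16*[(-4)*(-4) - 1*(-2)]
  = 4*(-90) - 4*(-18) + 16*(18) = 0
x = Dx/D = -150/-30 = 5, y = Dy/D = 30/-30 = -1, z = Dz/D = 0/-30 = 0
Check eq1: (4)(5) + (4)(-1) + (3)(0) = 16 = 16 ✓
Check eq2: (-4)(5) + (1)(-1) + (-3)(0) = -21 = -21 ✓
Check eq3: (-2)(5) + (-4)(-1) + (-3)(0) = -6 = -6 ✓

x = 5, y = -1, z = 0


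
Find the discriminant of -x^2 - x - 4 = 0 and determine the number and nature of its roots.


For ax^2 + bx + c = 0, discriminant D = b^2 - 4ac
Here a = -1, b = -1, c = -4
D = (-1)^2 - 4(-1)(-4) = 1 - 16 = -15

D = -15 < 0
The equation has no real roots (2 complex conjugate roots).

Discriminant = -15, no real roots (2 complex conjugate roots)


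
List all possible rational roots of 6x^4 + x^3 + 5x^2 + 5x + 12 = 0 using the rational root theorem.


Rational root theorem: possible roots are ±p/q where:
  p divides the constant term (12): p ∈ {1, 2, 3, 4, 6, 12}
  q divides the leading coefficient (6): q ∈ {1, 2, 3, 6}

All possible rational roots: -12, -6, -4, -3, -2, -3/2, -4/3, -1, -2/3, -1/2, -1/3, -1/6, 1/6, 1/3, 1/2, 2/3, 1, 4/3, 3/2, 2, 3, 4, 6, 12

-12, -6, -4, -3, -2, -3/2, -4/3, -1, -2/3, -1/2, -1/3, -1/6, 1/6, 1/3, 1/2, 2/3, 1, 4/3, 3/2, 2, 3, 4, 6, 12


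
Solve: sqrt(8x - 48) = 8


Square both sides: 8x - 48 = 8^2 = 64
8x = 64 + 48 = 112
x = 14
Check: sqrt(8*14 - 48) = sqrt(64) = 8 ✓

x = 14


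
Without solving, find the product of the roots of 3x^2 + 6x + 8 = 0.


By Vieta's formulas for ax^2 + bx + c = 0:
  Sum of roots = -b/a
  Product of roots = c/a

Here a = 3, b = 6, c = 8
Sum = -(6)/3 = -2
Product = 8/3 = 8/3

Product = 8/3


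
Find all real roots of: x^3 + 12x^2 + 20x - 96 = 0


Let p(x) = x^3 + 12x^2 + 20x - 96. By the rational root theorem (leading coefficient 1), any rational root is an integer divisor of 96: try ±1, ±2, ... in turn.
Test x = 1: value = -63 ≠ 0.
Test x = -1: value = -105 ≠ 0.
Test x = 2: value = 0 ✓, so (x - 2) is a factor.
Synthetic division by (x - 2): bring down 1; 1(2) + 12 = 14; 14(2) + 20 = 48; 48(2) - 96 = 0 → quotient x^2 + 14x + 48, remainder 0.
Solve the quadratic x^2 + 14x + 48 = 0: discriminant = 14^2 - 4(1)(48) = 196 - 192 = 4.
sqrt(4) = 2, so x = (-14 ± 2)/2: x = -6 or x = -8.

x = -8, x = -6, x = 2


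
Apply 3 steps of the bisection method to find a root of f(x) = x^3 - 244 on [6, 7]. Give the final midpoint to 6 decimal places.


f(x) = x^3 - 244
f(6) = -28 < 0
f(7) = 99 > 0

Step 1: midpoint = (6.000000 + 7.000000)/2 = 6.500000
  f(6.500000) = 30.625000
  f(mid) > 0, so root is in [6.000000, 6.500000]

Step 2: midpoint = (6.000000 + 6.500000)/2 = 6.250000
  f(6.250000) = 0.140625
  f(mid) > 0, so root is in [6.000000, 6.250000]

Step 3: midpoint = (6.000000 + 6.250000)/2 = 6.125000
  f(6.125000) = -14.216797
  f(mid) < 0, so root is in [6.125000, 6.250000]

midpoint = 6.125000


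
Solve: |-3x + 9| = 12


An absolute value equation |expr| = 12 gives two cases:
Case 1: -3x + 9 = 12
  -3x = 3, so x = -1
Case 2: -3x + 9 = -12
  -3x = -21, so x = 7

x = -1, x = 7


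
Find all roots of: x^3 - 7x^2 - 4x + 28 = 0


Let p(x) = x^3 - 7x^2 - 4x + 28. By the rational root theorem (leading coefficient 1), any rational root is an integer divisor of 28: try ±1, ±2, ... in turn.
Test x = 1: value = 18 ≠ 0.
Test x = -1: value = 24 ≠ 0.
Test x = 2: value = 0 ✓, so (x - 2) is a factor.
Synthetic division by (x - 2): bring down 1; 1(2) - 7 = -5; (-5)(2) - 4 = -14; (-14)(2) + 28 = 0 → quotient x^2 - 5x - 14, remainder 0.
Solve the quadratic x^2 - 5x - 14 = 0: discriminant = (-5)^2 - 4(1)(-14) = 25 + 56 = 81.
sqrt(81) = 9, so x = (5 ± 9)/2: x = 7 or x = -2.
Collecting all roots found:

x = -2, x = 2, x = 7


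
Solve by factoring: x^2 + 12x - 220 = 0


We need two numbers that multiply to -220 and add to 12.
Those numbers are 22 and -10 (since 22 * (-10) = -220 and 22 + (-10) = 12).
So x^2 + 12x - 220 = (x + 22)(x - 10) = 0
Setting each factor to zero: x = -22 or x = 10

x = -22, x = 10


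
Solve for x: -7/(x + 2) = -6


Multiply both sides by (x + 2): -7 = -6(x + 2)
Distribute: -7 = -6x - 12
-6x = -7 + 12 = 5
x = -5/6

x = -5/6


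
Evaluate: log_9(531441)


We need the exponent such that 9^? = 531441
9^6 = 531441
Therefore log_9(531441) = 6

6


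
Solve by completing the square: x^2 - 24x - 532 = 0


Start: x^2 - 24x - 532 = 0
Move constant: x^2 - 24x = 532
Half of -24 is -12, squared is 144
Add 144 to both sides: x^2 - 24x + 144 = 676
(x - 12)^2 = 676
x - 12 = ±26
x = 12 + 26 = 38 or x = 12 - 26 = -14

x = -14, x = 38


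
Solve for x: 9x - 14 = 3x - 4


Starting with: 9x - 14 = 3x - 4
Move all x terms to left: (9 - 3)x = -4 + 14
Simplify: 6x = 10
Divide both sides by 6: x = 5/3

x = 5/3


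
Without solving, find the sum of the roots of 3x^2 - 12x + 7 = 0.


By Vieta's formulas for ax^2 + bx + c = 0:
  Sum of roots = -b/a
  Product of roots = c/a

Here a = 3, b = -12, c = 7
Sum = -(-12)/3 = 4
Product = 7/3 = 7/3

Sum = 4


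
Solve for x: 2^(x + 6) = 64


Express both sides with the same base.
64 = 2^6
Since the bases match, equate exponents: x + 6 = 6
So x = 6 - (6) = 0

x = 0


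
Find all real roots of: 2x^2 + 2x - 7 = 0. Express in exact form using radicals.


Using the quadratic formula: x = (-b ± sqrt(b^2 - 4ac)) / (2a)
Here a = 2, b = 2, c = -7
Discriminant = b^2 - 4ac = 2^2 - 4(2)(-7) = 4 + 56 = 60
Since discriminant = 60 > 0, there are two real roots.
x = (-2 ± 2*sqrt(15)) / 4
Simplifying: x = (-1 ± sqrt(15)) / 2
Numerically: x ≈ 1.4365 or x ≈ -2.4365

x = (-1 + sqrt(15)) / 2 or x = (-1 - sqrt(15)) / 2


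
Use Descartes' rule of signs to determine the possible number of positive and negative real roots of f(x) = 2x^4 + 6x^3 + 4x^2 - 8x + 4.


Descartes' rule of signs:

For positive roots, count sign changes in f(x) = 2x^4 + 6x^3 + 4x^2 - 8x + 4:
Signs of coefficients: +, +, +, -, +
Number of sign changes: 2
Possible positive real roots: 2, 0

For negative roots, examine f(-x) = 2x^4 - 6x^3 + 4x^2 + 8x + 4:
Signs of coefficients: +, -, +, +, +
Number of sign changes: 2
Possible negative real roots: 2, 0

Positive roots: 2 or 0; Negative roots: 2 or 0


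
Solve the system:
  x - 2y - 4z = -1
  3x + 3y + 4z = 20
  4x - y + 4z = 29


Using Cramer's rule. Expand each determinant along the first row.
D  = 1*[3*4 - 4*(-1)] - (-2)*[3*4 - 4*4] + (-4)*[3*(-1) - 3*4]
  = 1*(16) - (-2)*(-4) + (-4)*(-15) = 68
Dx = (-1)*[3*4 - 4*(-1)] - (-2)*[20*4 - 4*29] + (-4)*[20*(-1) - 3*29]
  = (-1)*(16) - (-2)*(-36) + (-4)*(-107) = 340
Dy = 1*[20*4 - 4*29] - (-1)*[3*4 - 4*4] + (-4)*[3*29 - 20*4]
  = 1*(-36) - (-1)*(-4) + (-4)*(7) = -68
Dz = 1*[3*29 - 20*(-1)] - (-2)*[3*29 - 20*4] + (-1)*[3*(-1) - 3*4]
  = 1*(107) - (-2)*(7) + (-1)*(-15) = 136
x = Dx/D = 340/68 = 5, y = Dy/D = -68/68 = -1, z = Dz/D = 136/68 = 2
Check eq1: (1)(5) + (-2)(-1) + (-4)(2) = -1 = -1 ✓
Check eq2: (3)(5) + (3)(-1) + (4)(2) = 20 = 20 ✓
Check eq3: (4)(5) + (-1)(-1) + (4)(2) = 29 = 29 ✓

x = 5, y = -1, z = 2


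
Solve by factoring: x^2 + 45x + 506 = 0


We need two numbers that multiply to 506 and add to 45.
Those numbers are 23 and 22 (since 23 * 22 = 506 and 23 + 22 = 45).
So x^2 + 45x + 506 = (x + 23)(x + 22) = 0
Setting each factor to zero: x = -23 or x = -22

x = -23, x = -22


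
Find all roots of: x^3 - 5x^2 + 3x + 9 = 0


Let p(x) = x^3 - 5x^2 + 3x + 9. By the rational root theorem (leading coefficient 1), any rational root is an integer divisor of 9: try ±1, ±2, ... in turn.
Test x = 1: value = 8 ≠ 0.
Test x = -1: value = 0 ✓, so (x + 1) is a factor.
Synthetic division by (x + 1): bring down 1; 1(-1) - 5 = -6; (-6)(-1) + 3 = 9; 9(-1) + 9 = 0 → quotient x^2 - 6x + 9, remainder 0.
Solve the quadratic x^2 - 6x + 9 = 0: discriminant = (-6)^2 - 4(1)(9) = 36 - 36 = 0.
Discriminant = 0, so a double root: x = 6/2 = 3.
Collecting all roots found:

x = -1, x = 3 (multiplicity 2)


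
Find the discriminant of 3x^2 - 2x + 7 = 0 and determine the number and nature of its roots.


For ax^2 + bx + c = 0, discriminant D = b^2 - 4ac
Here a = 3, b = -2, c = 7
D = (-2)^2 - 4(3)(7) = 4 - 84 = -80

D = -80 < 0
The equation has no real roots (2 complex conjugate roots).

Discriminant = -80, no real roots (2 complex conjugate roots)


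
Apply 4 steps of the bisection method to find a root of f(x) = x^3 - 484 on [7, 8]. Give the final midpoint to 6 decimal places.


f(x) = x^3 - 484
f(7) = -141 < 0
f(8) = 28 > 0

Step 1: midpoint = (7.000000 + 8.000000)/2 = 7.500000
  f(7.500000) = -62.125000
  f(mid) < 0, so root is in [7.500000, 8.000000]

Step 2: midpoint = (7.500000 + 8.000000)/2 = 7.750000
  f(7.750000) = -18.515625
  f(mid) < 0, so root is in [7.750000, 8.000000]

Step 3: midpoint = (7.750000 + 8.000000)/2 = 7.875000
  f(7.875000) = 4.373047
  f(mid) > 0, so root is in [7.750000, 7.875000]

Step 4: midpoint = (7.750000 + 7.875000)/2 = 7.812500
  f(7.812500) = -7.162842
  f(mid) < 0, so root is in [7.812500, 7.875000]

midpoint = 7.812500


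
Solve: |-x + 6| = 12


An absolute value equation |expr| = 12 gives two cases:
Case 1: -x + 6 = 12
  -x = 6, so x = -6
Case 2: -x + 6 = -12
  -x = -18, so x = 18

x = -6, x = 18


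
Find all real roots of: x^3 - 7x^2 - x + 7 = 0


Let p(x) = x^3 - 7x^2 - x + 7. By the rational root theorem (leading coefficient 1), any rational root is an integer divisor of 7: try ±1, ±2, ... in turn.
Test x = 1: value = 0 ✓, so (x - 1) is a factor.
Synthetic division by (x - 1): bring down 1; 1(1) - 7 = -6; (-6)(1) - 1 = -7; (-7)(1) + 7 = 0 → quotient x^2 - 6x - 7, remainder 0.
Solve the quadratic x^2 - 6x - 7 = 0: discriminant = (-6)^2 - 4(1)(-7) = 36 + 28 = 64.
sqrt(64) = 8, so x = (6 ± 8)/2: x = 7 or x = -1.

x = -1, x = 1, x = 7
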